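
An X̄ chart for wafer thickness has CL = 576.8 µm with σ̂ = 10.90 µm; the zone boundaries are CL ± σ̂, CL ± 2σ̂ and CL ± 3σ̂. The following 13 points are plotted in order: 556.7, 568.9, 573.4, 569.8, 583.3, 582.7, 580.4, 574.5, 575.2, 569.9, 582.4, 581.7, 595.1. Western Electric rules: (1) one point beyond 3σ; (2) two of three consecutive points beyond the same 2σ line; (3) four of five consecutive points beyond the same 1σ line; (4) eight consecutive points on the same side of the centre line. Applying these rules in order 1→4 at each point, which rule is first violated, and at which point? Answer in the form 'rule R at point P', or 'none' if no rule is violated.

none

Zone of each point (C = within 1σ̂, B = 1σ̂–2σ̂, A = 2σ̂–3σ̂, * = beyond 3σ̂; sign = side of CL): 1:-B, 2:-C, 3:-C, 4:-C, 5:+C, 6:+C, 7:+C, 8:-C, 9:-C, 10:-C, 11:+C, 12:+C, 13:+B
No rule fires across all 13 points.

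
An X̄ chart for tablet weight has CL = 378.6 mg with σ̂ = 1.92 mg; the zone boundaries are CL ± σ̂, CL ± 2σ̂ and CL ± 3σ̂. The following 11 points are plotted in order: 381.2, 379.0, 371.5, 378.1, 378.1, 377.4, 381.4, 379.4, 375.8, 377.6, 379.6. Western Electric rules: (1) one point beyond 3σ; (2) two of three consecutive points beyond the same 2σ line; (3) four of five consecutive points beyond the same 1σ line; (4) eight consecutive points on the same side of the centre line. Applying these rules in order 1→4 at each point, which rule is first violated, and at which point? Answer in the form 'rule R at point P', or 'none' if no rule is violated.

Zone of each point (C = within 1σ̂, B = 1σ̂–2σ̂, A = 2σ̂–3σ̂, * = beyond 3σ̂; sign = side of CL): 1:+B, 2:+C, 3:-*, 4:-C, 5:-C, 6:-C, 7:+B, 8:+C, 9:-B, 10:-C, 11:+C
Rule 1 (one point beyond the 3σ limits) is satisfied at point 3.

rule 1 at point 3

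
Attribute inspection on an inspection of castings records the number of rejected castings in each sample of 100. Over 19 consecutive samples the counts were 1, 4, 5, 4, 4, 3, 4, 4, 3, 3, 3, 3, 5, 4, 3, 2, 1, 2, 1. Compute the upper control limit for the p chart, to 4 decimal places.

0.0831

p̄ = Σdᵢ / (k·n) = 59 / (19 × 100) = 0.03105
UCL = p̄ + 3·√(p̄(1−p̄)/n) = 0.03105 + 3 × √(0.03105×0.96895/100) = 0.03105 + 3 × 0.01735 = 0.08309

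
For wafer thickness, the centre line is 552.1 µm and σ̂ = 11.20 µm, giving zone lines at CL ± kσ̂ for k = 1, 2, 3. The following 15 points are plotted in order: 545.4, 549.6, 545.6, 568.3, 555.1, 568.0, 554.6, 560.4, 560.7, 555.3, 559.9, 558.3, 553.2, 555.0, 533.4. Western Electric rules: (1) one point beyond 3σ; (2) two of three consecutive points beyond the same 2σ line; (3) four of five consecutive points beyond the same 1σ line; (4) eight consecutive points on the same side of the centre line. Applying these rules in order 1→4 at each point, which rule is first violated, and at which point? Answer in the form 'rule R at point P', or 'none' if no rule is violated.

Zone of each point (C = within 1σ̂, B = 1σ̂–2σ̂, A = 2σ̂–3σ̂, * = beyond 3σ̂; sign = side of CL): 1:-C, 2:-C, 3:-C, 4:+B, 5:+C, 6:+B, 7:+C, 8:+C, 9:+C, 10:+C, 11:+C, 12:+C, 13:+C, 14:+C, 15:-B
Rule 4 (eight consecutive points on the same side of the centre line) is satisfied at point 11.

rule 4 at point 11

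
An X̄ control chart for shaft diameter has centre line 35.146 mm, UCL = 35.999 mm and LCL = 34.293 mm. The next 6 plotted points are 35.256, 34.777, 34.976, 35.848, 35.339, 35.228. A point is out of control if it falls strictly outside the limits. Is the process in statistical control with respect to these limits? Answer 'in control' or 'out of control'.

in control

All 6 points lie within [34.293, 35.999].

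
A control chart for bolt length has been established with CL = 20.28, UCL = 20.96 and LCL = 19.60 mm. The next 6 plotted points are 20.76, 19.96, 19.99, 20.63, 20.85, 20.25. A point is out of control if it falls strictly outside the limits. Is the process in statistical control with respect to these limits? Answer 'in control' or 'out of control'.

All 6 points lie within [19.60, 20.96].

in control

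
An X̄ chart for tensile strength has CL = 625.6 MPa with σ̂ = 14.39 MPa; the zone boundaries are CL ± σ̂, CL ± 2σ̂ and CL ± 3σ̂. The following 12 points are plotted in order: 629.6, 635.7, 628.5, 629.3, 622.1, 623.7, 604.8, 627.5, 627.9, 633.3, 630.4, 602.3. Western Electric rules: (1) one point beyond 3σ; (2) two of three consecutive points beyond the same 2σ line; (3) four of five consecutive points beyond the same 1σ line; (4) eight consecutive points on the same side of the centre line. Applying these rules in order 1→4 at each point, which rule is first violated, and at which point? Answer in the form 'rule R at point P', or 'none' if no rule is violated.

none

Zone of each point (C = within 1σ̂, B = 1σ̂–2σ̂, A = 2σ̂–3σ̂, * = beyond 3σ̂; sign = side of CL): 1:+C, 2:+C, 3:+C, 4:+C, 5:-C, 6:-C, 7:-B, 8:+C, 9:+C, 10:+C, 11:+C, 12:-B
No rule fires across all 12 points.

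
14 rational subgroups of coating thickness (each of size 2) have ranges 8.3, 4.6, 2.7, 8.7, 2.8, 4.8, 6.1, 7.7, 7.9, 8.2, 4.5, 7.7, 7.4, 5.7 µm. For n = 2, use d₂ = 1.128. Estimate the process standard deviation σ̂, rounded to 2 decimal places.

5.52

R̄ = (8.3 + 4.6 + 2.7 + 8.7 + 2.8 + 4.8 + 6.1 + 7.7 + 7.9 + 8.2 + 4.5 + 7.7 + 7.4 + 5.7) / 14 = 6.2214
σ̂ = R̄ / d₂ = 6.2214 / 1.128 = 5.5155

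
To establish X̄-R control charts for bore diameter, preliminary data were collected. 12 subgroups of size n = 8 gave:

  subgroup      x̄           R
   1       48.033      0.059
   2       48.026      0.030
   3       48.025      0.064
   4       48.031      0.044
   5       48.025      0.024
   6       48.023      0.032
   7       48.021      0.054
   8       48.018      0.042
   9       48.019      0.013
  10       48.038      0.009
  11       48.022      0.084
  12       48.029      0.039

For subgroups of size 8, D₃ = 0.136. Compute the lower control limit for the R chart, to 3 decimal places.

0.006

R̄ = (0.059 + 0.030 + 0.064 + 0.044 + 0.024 + 0.032 + 0.054 + 0.042 + 0.013 + 0.009 + 0.084 + 0.039) / 12 = 0.4940 / 12 = 0.0412
LCL_R = D₃·R̄ = 0.136 × 0.0412 = 0.0056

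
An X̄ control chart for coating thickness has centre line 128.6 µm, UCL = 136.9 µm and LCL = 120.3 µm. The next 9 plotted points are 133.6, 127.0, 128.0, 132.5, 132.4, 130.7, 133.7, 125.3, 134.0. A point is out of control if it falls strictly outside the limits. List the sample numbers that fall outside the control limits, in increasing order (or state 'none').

All 9 points lie within [120.3, 136.9].

none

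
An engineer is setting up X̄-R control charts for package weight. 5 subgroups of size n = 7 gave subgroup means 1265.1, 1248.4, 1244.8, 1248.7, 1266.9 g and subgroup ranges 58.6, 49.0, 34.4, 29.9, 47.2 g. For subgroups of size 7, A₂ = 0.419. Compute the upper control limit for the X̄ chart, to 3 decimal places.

X̄̄ = (1265.1 + 1248.4 + 1244.8 + 1248.7 + 1266.9) / 5 = 6273.9000 / 5 = 1254.7800
R̄ = (58.6 + 49.0 + 34.4 + 29.9 + 47.2) / 5 = 219.1000 / 5 = 43.8200
UCL = X̄̄ + A₂·R̄ = 1254.7800 + 0.419 × 43.8200 = 1273.1406

1273.141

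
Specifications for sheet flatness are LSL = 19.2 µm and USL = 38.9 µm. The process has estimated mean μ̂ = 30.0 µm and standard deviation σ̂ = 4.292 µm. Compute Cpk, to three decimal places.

Cpu = (USL − μ̂) / (3σ̂) = (38.9 − 30.0) / (3 × 4.292) = 0.6912; Cpl = (μ̂ − LSL) / (3σ̂) = (30.0 − 19.2) / (3 × 4.292) = 0.8388; Cpk = min(Cpu, Cpl) = 0.6912

0.691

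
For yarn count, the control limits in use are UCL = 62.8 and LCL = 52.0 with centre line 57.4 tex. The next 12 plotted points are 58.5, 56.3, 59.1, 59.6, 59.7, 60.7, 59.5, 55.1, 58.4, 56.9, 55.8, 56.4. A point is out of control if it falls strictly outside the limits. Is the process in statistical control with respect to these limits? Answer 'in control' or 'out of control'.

All 12 points lie within [52.0, 62.8].

in control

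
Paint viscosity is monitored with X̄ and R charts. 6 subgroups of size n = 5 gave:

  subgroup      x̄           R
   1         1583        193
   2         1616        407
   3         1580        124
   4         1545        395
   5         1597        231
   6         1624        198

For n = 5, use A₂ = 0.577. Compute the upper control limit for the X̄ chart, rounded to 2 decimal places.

1739.70

X̄̄ = (1583 + 1616 + 1580 + 1545 + 1597 + 1624) / 6 = 9545.0000 / 6 = 1590.8333
R̄ = (193 + 407 + 124 + 395 + 231 + 198) / 6 = 1548.0000 / 6 = 258.0000
UCL = X̄̄ + A₂·R̄ = 1590.8333 + 0.577 × 258.0000 = 1739.6993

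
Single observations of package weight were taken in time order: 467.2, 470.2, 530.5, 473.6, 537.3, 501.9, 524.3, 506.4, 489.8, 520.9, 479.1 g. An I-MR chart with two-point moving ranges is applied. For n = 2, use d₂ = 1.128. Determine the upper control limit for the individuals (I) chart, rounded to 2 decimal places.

X̄ = (467.2 + 470.2 + 530.5 + 473.6 + 537.3 + 501.9 + 524.3 + 506.4 + 489.8 + 520.9 + 479.1) / 11 = 500.1091
Moving ranges: 3.0, 60.3, 56.9, 63.7, 35.4, 22.4, 17.9, 16.6, 31.1, 41.8; M̄R̄ = 349.1000 / 10 = 34.9100
UCL = X̄ + 3·M̄R̄/d₂ = 500.1091 + 3 × 34.9100 / 1.128 = 592.9548

592.95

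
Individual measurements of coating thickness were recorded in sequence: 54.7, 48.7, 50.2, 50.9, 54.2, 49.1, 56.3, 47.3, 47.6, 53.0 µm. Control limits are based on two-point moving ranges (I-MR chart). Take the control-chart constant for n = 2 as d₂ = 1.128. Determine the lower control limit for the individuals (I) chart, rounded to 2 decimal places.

X̄ = (54.7 + 48.7 + 50.2 + 50.9 + 54.2 + 49.1 + 56.3 + 47.3 + 47.6 + 53.0) / 10 = 51.2000
Moving ranges: 6.0, 1.5, 0.7, 3.3, 5.1, 7.2, 9.0, 0.3, 5.4; M̄R̄ = 38.5000 / 9 = 4.2778
LCL = X̄ − 3·M̄R̄/d₂ = 51.2000 − 3 × 4.2778 / 1.128 = 39.8229

39.82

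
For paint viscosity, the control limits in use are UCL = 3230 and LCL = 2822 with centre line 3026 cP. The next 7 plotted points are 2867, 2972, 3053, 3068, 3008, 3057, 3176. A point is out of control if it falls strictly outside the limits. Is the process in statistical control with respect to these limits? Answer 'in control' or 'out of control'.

All 7 points lie within [2822, 3230].

in control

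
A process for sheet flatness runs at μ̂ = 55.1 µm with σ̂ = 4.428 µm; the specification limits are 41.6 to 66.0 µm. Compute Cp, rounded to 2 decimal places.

Cp = (USL − LSL) / (6σ̂) = (66.0 − 41.6) / (6 × 4.428) = 24.4000 / 26.5680 = 0.9184

0.92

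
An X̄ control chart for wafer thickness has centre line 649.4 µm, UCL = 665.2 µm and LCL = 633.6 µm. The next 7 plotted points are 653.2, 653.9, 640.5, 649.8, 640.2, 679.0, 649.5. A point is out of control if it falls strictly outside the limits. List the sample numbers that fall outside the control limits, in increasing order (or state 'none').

6

Compare each point to [633.6, 665.2]: sample 6 = 679.0 > UCL.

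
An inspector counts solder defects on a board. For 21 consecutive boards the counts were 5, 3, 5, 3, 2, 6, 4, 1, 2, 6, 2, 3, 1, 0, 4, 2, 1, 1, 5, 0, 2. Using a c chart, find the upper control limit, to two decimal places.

c̄ = (5 + 3 + 5 + 3 + 2 + 6 + 4 + 1 + 2 + 6 + 2 + 3 + 1 + 0 + 4 + 2 + 1 + 1 + 5 + 0 + 2) / 21 = 58 / 21 = 2.7619
UCL = c̄ + 3√c̄ = 2.7619 + 3 × √2.7619 = 2.7619 + 3 × 1.6619 = 7.7476

7.75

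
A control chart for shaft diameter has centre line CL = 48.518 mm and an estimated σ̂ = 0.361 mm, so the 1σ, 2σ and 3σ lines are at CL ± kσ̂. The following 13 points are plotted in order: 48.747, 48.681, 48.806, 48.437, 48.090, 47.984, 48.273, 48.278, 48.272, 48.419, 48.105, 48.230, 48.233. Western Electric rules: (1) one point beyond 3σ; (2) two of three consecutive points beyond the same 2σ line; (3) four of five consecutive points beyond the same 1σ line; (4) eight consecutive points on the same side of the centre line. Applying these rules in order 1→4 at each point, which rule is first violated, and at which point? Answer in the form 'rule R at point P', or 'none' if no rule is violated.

Zone of each point (C = within 1σ̂, B = 1σ̂–2σ̂, A = 2σ̂–3σ̂, * = beyond 3σ̂; sign = side of CL): 1:+C, 2:+C, 3:+C, 4:-C, 5:-B, 6:-B, 7:-C, 8:-C, 9:-C, 10:-C, 11:-B, 12:-C, 13:-C
Rule 4 (eight consecutive points on the same side of the centre line) is satisfied at point 11.

rule 4 at point 11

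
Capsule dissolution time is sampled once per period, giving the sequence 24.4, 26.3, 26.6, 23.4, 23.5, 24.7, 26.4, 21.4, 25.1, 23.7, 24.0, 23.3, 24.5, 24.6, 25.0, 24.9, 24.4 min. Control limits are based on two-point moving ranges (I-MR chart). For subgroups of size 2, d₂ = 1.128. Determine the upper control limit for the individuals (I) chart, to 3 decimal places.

28.106

X̄ = (24.4 + 26.3 + 26.6 + 23.4 + 23.5 + 24.7 + 26.4 + 21.4 + 25.1 + 23.7 + 24.0 + 23.3 + 24.5 + 24.6 + 25.0 + 24.9 + 24.4) / 17 = 24.4824
Moving ranges: 1.9, 0.3, 3.2, 0.1, 1.2, 1.7, 5.0, 3.7, 1.4, 0.3, 0.7, 1.2, 0.1, 0.4, 0.1, 0.5; M̄R̄ = 21.8000 / 16 = 1.3625
UCL = X̄ + 3·M̄R̄/d₂ = 24.4824 + 3 × 1.3625 / 1.128 = 28.1060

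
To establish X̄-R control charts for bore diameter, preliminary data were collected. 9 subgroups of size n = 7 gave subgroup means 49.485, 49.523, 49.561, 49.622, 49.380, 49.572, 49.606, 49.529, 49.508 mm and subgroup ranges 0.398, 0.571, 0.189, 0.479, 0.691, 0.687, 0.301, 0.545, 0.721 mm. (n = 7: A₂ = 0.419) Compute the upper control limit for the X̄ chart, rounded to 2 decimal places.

49.75

X̄̄ = (49.485 + 49.523 + 49.561 + 49.622 + 49.380 + 49.572 + 49.606 + 49.529 + 49.508) / 9 = 445.7860 / 9 = 49.5318
R̄ = (0.398 + 0.571 + 0.189 + 0.479 + 0.691 + 0.687 + 0.301 + 0.545 + 0.721) / 9 = 4.5820 / 9 = 0.5091
UCL = X̄̄ + A₂·R̄ = 49.5318 + 0.419 × 0.5091 = 49.7451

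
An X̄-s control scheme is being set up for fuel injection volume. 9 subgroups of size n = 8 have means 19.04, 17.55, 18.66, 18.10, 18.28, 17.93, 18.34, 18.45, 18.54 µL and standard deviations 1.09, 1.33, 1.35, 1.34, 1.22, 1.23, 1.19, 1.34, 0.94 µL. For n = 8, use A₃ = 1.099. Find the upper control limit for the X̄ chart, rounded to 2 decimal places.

X̄̄ = (19.04 + 17.55 + 18.66 + 18.10 + 18.28 + 17.93 + 18.34 + 18.45 + 18.54) / 9 = 18.3211
s̄ = (1.09 + 1.33 + 1.35 + 1.34 + 1.22 + 1.23 + 1.19 + 1.34 + 0.94) / 9 = 1.2256
UCL = X̄̄ + A₃·s̄ = 18.3211 + 1.099 × 1.2256 = 19.6680

19.67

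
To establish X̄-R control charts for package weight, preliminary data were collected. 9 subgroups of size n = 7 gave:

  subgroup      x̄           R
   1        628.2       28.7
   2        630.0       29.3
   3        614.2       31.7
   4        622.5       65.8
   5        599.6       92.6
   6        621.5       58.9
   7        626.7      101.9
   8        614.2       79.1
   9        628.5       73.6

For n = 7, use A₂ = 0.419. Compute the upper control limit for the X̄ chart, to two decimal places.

X̄̄ = (628.2 + 630.0 + 614.2 + 622.5 + 599.6 + 621.5 + 626.7 + 614.2 + 628.5) / 9 = 5585.4000 / 9 = 620.6000
R̄ = (28.7 + 29.3 + 31.7 + 65.8 + 92.6 + 58.9 + 101.9 + 79.1 + 73.6) / 9 = 561.6000 / 9 = 62.4000
UCL = X̄̄ + A₂·R̄ = 620.6000 + 0.419 × 62.4000 = 646.7456

646.75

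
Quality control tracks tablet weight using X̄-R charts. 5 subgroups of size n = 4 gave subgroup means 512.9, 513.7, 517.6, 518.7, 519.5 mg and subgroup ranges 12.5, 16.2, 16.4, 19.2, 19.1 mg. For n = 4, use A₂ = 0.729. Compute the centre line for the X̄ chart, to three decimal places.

516.480

X̄̄ = (512.9 + 513.7 + 517.6 + 518.7 + 519.5) / 5 = 2582.4000 / 5 = 516.4800
CL = X̄̄ = 516.4800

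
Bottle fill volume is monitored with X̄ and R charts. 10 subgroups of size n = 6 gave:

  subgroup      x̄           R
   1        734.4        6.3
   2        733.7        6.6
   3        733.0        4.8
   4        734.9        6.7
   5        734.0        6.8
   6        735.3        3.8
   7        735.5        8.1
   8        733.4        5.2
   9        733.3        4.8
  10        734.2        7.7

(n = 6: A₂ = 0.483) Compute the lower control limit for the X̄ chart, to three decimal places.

731.233

X̄̄ = (734.4 + 733.7 + 733.0 + 734.9 + 734.0 + 735.3 + 735.5 + 733.4 + 733.3 + 734.2) / 10 = 7341.7000 / 10 = 734.1700
R̄ = (6.3 + 6.6 + 4.8 + 6.7 + 6.8 + 3.8 + 8.1 + 5.2 + 4.8 + 7.7) / 10 = 60.8000 / 10 = 6.0800
LCL = X̄̄ − A₂·R̄ = 734.1700 − 0.483 × 6.0800 = 731.2334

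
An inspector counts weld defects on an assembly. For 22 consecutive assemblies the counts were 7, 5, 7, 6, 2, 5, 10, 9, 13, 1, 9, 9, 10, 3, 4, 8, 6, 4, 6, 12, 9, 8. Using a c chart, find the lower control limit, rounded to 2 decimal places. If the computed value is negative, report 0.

c̄ = (7 + 5 + 7 + 6 + 2 + 5 + 10 + 9 + 13 + 1 + 9 + 9 + 10 + 3 + 4 + 8 + 6 + 4 + 6 + 12 + 9 + 8) / 22 = 153 / 22 = 6.9545
LCL = c̄ − 3√c̄ = 6.9545 − 3 × 2.6371 = -0.9569 → 0 (cannot be negative)

0.00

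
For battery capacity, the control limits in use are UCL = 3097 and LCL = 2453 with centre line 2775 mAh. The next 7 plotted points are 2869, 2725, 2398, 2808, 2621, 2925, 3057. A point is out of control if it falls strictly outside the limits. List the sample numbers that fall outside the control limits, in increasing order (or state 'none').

Compare each point to [2453, 3097]: sample 3 = 2398 < LCL.

3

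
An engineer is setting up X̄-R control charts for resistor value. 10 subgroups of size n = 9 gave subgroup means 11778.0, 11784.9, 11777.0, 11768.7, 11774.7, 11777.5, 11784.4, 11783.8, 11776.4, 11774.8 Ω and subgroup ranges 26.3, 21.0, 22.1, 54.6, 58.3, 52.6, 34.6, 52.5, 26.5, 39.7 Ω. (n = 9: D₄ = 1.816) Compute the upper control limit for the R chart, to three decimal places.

R̄ = (26.3 + 21.0 + 22.1 + 54.6 + 58.3 + 52.6 + 34.6 + 52.5 + 26.5 + 39.7) / 10 = 388.2000 / 10 = 38.8200
UCL_R = D₄·R̄ = 1.816 × 38.8200 = 70.4971

70.497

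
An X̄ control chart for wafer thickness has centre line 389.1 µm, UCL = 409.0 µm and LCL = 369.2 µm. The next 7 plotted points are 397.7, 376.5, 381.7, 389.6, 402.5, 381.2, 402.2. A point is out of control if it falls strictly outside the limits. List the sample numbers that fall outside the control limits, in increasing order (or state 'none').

All 7 points lie within [369.2, 409.0].

none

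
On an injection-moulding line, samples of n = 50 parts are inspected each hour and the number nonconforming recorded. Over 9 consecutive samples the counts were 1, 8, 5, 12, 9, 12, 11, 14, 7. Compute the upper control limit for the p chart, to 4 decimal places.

0.3370

p̄ = Σdᵢ / (k·n) = 79 / (9 × 50) = 0.17556
UCL = p̄ + 3·√(p̄(1−p̄)/n) = 0.17556 + 3 × √(0.17556×0.82444/50) = 0.17556 + 3 × 0.05380 = 0.33696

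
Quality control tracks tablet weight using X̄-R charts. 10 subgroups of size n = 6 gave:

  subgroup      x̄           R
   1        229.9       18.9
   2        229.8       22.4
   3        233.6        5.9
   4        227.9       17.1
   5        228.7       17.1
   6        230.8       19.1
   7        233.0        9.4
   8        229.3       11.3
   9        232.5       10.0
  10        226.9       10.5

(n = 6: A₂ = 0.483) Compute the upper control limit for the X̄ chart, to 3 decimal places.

237.084

X̄̄ = (229.9 + 229.8 + 233.6 + 227.9 + 228.7 + 230.8 + 233.0 + 229.3 + 232.5 + 226.9) / 10 = 2302.4000 / 10 = 230.2400
R̄ = (18.9 + 22.4 + 5.9 + 17.1 + 17.1 + 19.1 + 9.4 + 11.3 + 10.0 + 10.5) / 10 = 141.7000 / 10 = 14.1700
UCL = X̄̄ + A₂·R̄ = 230.2400 + 0.483 × 14.1700 = 237.0841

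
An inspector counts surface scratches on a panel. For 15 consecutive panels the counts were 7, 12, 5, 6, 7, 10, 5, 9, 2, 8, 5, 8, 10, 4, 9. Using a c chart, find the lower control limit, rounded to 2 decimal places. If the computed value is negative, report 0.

c̄ = (7 + 12 + 5 + 6 + 7 + 10 + 5 + 9 + 2 + 8 + 5 + 8 + 10 + 4 + 9) / 15 = 107 / 15 = 7.1333
LCL = c̄ − 3√c̄ = 7.1333 − 3 × 2.6708 = -0.8792 → 0 (cannot be negative)

0.00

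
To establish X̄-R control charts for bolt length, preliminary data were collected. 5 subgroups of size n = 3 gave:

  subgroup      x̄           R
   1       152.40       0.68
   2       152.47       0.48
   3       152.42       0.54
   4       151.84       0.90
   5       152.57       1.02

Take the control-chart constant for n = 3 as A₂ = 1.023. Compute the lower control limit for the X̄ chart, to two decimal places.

151.60

X̄̄ = (152.40 + 152.47 + 152.42 + 151.84 + 152.57) / 5 = 761.7000 / 5 = 152.3400
R̄ = (0.68 + 0.48 + 0.54 + 0.90 + 1.02) / 5 = 3.6200 / 5 = 0.7240
LCL = X̄̄ − A₂·R̄ = 152.3400 − 1.023 × 0.7240 = 151.5993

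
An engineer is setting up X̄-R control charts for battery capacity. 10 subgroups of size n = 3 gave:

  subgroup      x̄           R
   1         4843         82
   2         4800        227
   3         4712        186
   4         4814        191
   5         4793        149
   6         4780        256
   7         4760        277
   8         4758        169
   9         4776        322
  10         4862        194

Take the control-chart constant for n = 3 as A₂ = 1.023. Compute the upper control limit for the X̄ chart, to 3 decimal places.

X̄̄ = (4843 + 4800 + 4712 + 4814 + 4793 + 4780 + 4760 + 4758 + 4776 + 4862) / 10 = 47898.0000 / 10 = 4789.8000
R̄ = (82 + 227 + 186 + 191 + 149 + 256 + 277 + 169 + 322 + 194) / 10 = 2053.0000 / 10 = 205.3000
UCL = X̄̄ + A₂·R̄ = 4789.8000 + 1.023 × 205.3000 = 4999.8219

4999.822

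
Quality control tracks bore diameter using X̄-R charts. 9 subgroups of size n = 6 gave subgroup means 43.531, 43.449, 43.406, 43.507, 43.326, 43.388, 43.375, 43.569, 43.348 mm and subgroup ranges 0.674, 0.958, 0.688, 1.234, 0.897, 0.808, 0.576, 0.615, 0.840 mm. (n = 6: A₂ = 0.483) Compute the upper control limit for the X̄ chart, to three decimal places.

X̄̄ = (43.531 + 43.449 + 43.406 + 43.507 + 43.326 + 43.388 + 43.375 + 43.569 + 43.348) / 9 = 390.8990 / 9 = 43.4332
R̄ = (0.674 + 0.958 + 0.688 + 1.234 + 0.897 + 0.808 + 0.576 + 0.615 + 0.840) / 9 = 7.2900 / 9 = 0.8100
UCL = X̄̄ + A₂·R̄ = 43.4332 + 0.483 × 0.8100 = 43.8245

43.824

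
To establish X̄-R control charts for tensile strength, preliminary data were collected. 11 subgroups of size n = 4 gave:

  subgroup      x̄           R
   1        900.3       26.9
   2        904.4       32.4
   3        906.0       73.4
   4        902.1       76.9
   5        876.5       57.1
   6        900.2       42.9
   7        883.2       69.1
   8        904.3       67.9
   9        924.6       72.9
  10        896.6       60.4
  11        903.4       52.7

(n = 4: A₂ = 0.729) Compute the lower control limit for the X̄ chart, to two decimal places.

858.22

X̄̄ = (900.3 + 904.4 + 906.0 + 902.1 + 876.5 + 900.2 + 883.2 + 904.3 + 924.6 + 896.6 + 903.4) / 11 = 9901.6000 / 11 = 900.1455
R̄ = (26.9 + 32.4 + 73.4 + 76.9 + 57.1 + 42.9 + 69.1 + 67.9 + 72.9 + 60.4 + 52.7) / 11 = 632.6000 / 11 = 57.5091
LCL = X̄̄ − A₂·R̄ = 900.1455 − 0.729 × 57.5091 = 858.2213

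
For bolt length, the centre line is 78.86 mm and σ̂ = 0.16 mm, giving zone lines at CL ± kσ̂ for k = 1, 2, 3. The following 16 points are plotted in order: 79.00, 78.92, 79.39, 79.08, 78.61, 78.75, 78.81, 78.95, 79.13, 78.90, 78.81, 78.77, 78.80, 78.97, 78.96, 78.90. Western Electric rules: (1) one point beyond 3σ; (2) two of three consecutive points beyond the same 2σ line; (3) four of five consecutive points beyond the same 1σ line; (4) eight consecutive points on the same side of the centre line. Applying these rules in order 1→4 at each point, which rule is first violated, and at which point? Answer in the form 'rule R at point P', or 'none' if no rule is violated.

Zone of each point (C = within 1σ̂, B = 1σ̂–2σ̂, A = 2σ̂–3σ̂, * = beyond 3σ̂; sign = side of CL): 1:+C, 2:+C, 3:+*, 4:+B, 5:-B, 6:-C, 7:-C, 8:+C, 9:+B, 10:+C, 11:-C, 12:-C, 13:-C, 14:+C, 15:+C, 16:+C
Rule 1 (one point beyond the 3σ limits) is satisfied at point 3.

rule 1 at point 3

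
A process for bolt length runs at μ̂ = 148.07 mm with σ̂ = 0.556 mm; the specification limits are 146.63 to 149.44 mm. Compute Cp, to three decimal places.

Cp = (USL − LSL) / (6σ̂) = (149.44 − 146.63) / (6 × 0.556) = 2.8100 / 3.3360 = 0.8423

0.842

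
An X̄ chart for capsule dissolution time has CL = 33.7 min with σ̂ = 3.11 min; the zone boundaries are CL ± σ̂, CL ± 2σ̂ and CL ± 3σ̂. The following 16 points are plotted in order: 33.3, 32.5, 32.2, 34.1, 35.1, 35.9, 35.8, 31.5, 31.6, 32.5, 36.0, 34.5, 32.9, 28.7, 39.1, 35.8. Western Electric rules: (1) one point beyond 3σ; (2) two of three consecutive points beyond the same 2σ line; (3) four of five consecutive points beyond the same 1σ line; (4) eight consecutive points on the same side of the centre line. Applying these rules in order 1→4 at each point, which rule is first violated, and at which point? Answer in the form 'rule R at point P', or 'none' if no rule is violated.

Zone of each point (C = within 1σ̂, B = 1σ̂–2σ̂, A = 2σ̂–3σ̂, * = beyond 3σ̂; sign = side of CL): 1:-C, 2:-C, 3:-C, 4:+C, 5:+C, 6:+C, 7:+C, 8:-C, 9:-C, 10:-C, 11:+C, 12:+C, 13:-C, 14:-B, 15:+B, 16:+C
No rule fires across all 16 points.

none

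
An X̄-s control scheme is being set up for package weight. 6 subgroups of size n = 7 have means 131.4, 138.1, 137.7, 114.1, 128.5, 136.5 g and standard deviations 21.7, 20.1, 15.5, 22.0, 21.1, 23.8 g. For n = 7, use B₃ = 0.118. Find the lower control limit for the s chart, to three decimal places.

s̄ = (21.7 + 20.1 + 15.5 + 22.0 + 21.1 + 23.8) / 6 = 20.7000
LCL_s = B₃·s̄ = 0.118 × 20.7000 = 2.4426

2.443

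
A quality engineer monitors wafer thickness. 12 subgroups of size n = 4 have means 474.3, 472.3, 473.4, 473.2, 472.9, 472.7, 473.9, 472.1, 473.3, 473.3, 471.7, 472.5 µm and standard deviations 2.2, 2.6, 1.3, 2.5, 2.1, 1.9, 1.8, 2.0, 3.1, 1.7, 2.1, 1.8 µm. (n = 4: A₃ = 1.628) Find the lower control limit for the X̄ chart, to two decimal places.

X̄̄ = (474.3 + 472.3 + 473.4 + 473.2 + 472.9 + 472.7 + 473.9 + 472.1 + 473.3 + 473.3 + 471.7 + 472.5) / 12 = 472.9667
s̄ = (2.2 + 2.6 + 1.3 + 2.5 + 2.1 + 1.9 + 1.8 + 2.0 + 3.1 + 1.7 + 2.1 + 1.8) / 12 = 2.0917
LCL = X̄̄ − A₃·s̄ = 472.9667 − 1.628 × 2.0917 = 469.5614

469.56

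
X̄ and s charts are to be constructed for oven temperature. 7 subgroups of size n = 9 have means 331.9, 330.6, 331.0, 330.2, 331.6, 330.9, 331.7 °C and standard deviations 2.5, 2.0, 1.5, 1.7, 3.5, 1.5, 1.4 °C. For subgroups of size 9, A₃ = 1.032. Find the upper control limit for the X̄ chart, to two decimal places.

333.21

X̄̄ = (331.9 + 330.6 + 331.0 + 330.2 + 331.6 + 330.9 + 331.7) / 7 = 331.1286
s̄ = (2.5 + 2.0 + 1.5 + 1.7 + 3.5 + 1.5 + 1.4) / 7 = 2.0143
UCL = X̄̄ + A₃·s̄ = 331.1286 + 1.032 × 2.0143 = 333.2073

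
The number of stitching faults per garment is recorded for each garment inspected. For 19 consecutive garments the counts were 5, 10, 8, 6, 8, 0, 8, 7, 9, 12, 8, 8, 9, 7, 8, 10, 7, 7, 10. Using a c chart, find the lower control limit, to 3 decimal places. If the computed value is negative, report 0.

c̄ = (5 + 10 + 8 + 6 + 8 + 0 + 8 + 7 + 9 + 12 + 8 + 8 + 9 + 7 + 8 + 10 + 7 + 7 + 10) / 19 = 147 / 19 = 7.7368
LCL = c̄ − 3√c̄ = 7.7368 − 3 × 2.7815 = -0.6077 → 0 (cannot be negative)

0.000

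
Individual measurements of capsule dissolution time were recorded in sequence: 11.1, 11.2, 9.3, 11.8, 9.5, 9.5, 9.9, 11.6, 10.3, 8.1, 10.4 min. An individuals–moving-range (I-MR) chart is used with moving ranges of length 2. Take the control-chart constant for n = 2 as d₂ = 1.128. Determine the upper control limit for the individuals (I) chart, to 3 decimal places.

X̄ = (11.1 + 11.2 + 9.3 + 11.8 + 9.5 + 9.5 + 9.9 + 11.6 + 10.3 + 8.1 + 10.4) / 11 = 10.2455
Moving ranges: 0.1, 1.9, 2.5, 2.3, 0.0, 0.4, 1.7, 1.3, 2.2, 2.3; M̄R̄ = 14.7000 / 10 = 1.4700
UCL = X̄ + 3·M̄R̄/d₂ = 10.2455 + 3 × 1.4700 / 1.128 = 14.1550

14.155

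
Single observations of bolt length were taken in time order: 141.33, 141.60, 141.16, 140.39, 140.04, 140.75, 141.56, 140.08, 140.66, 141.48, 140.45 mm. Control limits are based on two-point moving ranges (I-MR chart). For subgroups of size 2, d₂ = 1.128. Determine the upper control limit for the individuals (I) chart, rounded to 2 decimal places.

142.79

X̄ = (141.33 + 141.60 + 141.16 + 140.39 + 140.04 + 140.75 + 141.56 + 140.08 + 140.66 + 141.48 + 140.45) / 11 = 140.8636
Moving ranges: 0.27, 0.44, 0.77, 0.35, 0.71, 0.81, 1.48, 0.58, 0.82, 1.03; M̄R̄ = 7.2600 / 10 = 0.7260
UCL = X̄ + 3·M̄R̄/d₂ = 140.8636 + 3 × 0.7260 / 1.128 = 142.7945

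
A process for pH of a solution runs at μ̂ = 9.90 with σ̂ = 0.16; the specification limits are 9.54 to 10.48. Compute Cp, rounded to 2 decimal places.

Cp = (USL − LSL) / (6σ̂) = (10.48 − 9.54) / (6 × 0.16) = 0.9400 / 0.9600 = 0.9792

0.98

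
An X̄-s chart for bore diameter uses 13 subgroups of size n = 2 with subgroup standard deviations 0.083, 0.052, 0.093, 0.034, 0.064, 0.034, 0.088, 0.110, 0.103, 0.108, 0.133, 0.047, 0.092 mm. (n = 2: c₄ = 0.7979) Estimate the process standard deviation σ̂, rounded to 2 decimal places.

s̄ = (0.083 + 0.052 + 0.093 + 0.034 + 0.064 + 0.034 + 0.088 + 0.110 + 0.103 + 0.108 + 0.133 + 0.047 + 0.092) / 13 = 0.0801
σ̂ = s̄ / c₄ = 0.0801 / 0.7979 = 0.1004

0.10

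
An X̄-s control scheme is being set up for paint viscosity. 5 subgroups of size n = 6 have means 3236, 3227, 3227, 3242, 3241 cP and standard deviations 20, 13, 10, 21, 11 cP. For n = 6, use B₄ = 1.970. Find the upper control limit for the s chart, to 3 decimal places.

s̄ = (20 + 13 + 10 + 21 + 11) / 5 = 15.0000
UCL_s = B₄·s̄ = 1.970 × 15.0000 = 29.5500

29.550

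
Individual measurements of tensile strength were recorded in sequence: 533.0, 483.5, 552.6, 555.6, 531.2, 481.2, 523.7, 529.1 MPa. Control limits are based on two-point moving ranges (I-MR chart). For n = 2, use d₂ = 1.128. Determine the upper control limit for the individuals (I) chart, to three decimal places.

X̄ = (533.0 + 483.5 + 552.6 + 555.6 + 531.2 + 481.2 + 523.7 + 529.1) / 8 = 523.7375
Moving ranges: 49.5, 69.1, 3.0, 24.4, 50.0, 42.5, 5.4; M̄R̄ = 243.9000 / 7 = 34.8429
UCL = X̄ + 3·M̄R̄/d₂ = 523.7375 + 3 × 34.8429 / 1.128 = 616.4047

616.405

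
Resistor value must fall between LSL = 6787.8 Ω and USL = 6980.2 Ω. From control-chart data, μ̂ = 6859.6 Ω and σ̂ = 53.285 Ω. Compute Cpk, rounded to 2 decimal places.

0.45

Cpu = (USL − μ̂) / (3σ̂) = (6980.2 − 6859.6) / (3 × 53.285) = 0.7544; Cpl = (μ̂ − LSL) / (3σ̂) = (6859.6 − 6787.8) / (3 × 53.285) = 0.4492; Cpk = min(Cpu, Cpl) = 0.4492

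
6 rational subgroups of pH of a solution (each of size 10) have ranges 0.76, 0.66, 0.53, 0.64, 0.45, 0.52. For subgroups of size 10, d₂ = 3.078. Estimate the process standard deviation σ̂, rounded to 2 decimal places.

0.19

R̄ = (0.76 + 0.66 + 0.53 + 0.64 + 0.45 + 0.52) / 6 = 0.5933
σ̂ = R̄ / d₂ = 0.5933 / 3.078 = 0.1928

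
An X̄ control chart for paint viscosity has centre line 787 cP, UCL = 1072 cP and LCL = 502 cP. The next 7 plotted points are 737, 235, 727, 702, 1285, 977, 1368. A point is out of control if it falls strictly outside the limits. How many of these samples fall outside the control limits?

Compare each point to [502, 1072]: sample 2 = 235 < LCL; sample 5 = 1285 > UCL; sample 7 = 1368 > UCL.

3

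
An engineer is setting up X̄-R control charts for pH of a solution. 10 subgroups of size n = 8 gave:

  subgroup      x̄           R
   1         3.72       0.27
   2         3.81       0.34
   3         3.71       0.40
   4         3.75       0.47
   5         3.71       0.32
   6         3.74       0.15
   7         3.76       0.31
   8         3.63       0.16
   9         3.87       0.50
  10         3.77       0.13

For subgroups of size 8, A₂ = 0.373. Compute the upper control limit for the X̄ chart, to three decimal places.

3.861

X̄̄ = (3.72 + 3.81 + 3.71 + 3.75 + 3.71 + 3.74 + 3.76 + 3.63 + 3.87 + 3.77) / 10 = 37.4700 / 10 = 3.7470
R̄ = (0.27 + 0.34 + 0.40 + 0.47 + 0.32 + 0.15 + 0.31 + 0.16 + 0.50 + 0.13) / 10 = 3.0500 / 10 = 0.3050
UCL = X̄̄ + A₂·R̄ = 3.7470 + 0.373 × 0.3050 = 3.8608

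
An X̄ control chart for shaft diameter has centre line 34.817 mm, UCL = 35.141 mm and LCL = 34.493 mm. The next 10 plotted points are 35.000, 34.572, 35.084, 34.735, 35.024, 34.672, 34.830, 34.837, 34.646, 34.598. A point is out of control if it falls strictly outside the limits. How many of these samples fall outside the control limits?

0

All 10 points lie within [34.493, 35.141].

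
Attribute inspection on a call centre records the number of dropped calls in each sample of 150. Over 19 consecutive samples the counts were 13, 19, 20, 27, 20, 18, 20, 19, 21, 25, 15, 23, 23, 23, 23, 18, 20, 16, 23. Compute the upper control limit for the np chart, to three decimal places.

p̄ = Σdᵢ / (k·n) = 386 / (19 × 150) = 0.13544
UCL = np̄ + 3·√(np̄(1−p̄)) = 20.3158 + 3 × √(20.3158×0.86456) = 20.3158 + 3 × 4.1910 = 32.8887

32.889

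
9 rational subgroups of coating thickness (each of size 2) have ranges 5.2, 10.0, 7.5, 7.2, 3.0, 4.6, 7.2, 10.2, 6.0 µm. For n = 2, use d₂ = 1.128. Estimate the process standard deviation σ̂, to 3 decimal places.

5.999

R̄ = (5.2 + 10.0 + 7.5 + 7.2 + 3.0 + 4.6 + 7.2 + 10.2 + 6.0) / 9 = 6.7667
σ̂ = R̄ / d₂ = 6.7667 / 1.128 = 5.9988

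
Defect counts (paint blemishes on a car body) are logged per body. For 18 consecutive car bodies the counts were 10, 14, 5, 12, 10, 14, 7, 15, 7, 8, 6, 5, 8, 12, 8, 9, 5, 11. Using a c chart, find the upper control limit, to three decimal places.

c̄ = (10 + 14 + 5 + 12 + 10 + 14 + 7 + 15 + 7 + 8 + 6 + 5 + 8 + 12 + 8 + 9 + 5 + 11) / 18 = 166 / 18 = 9.2222
UCL = c̄ + 3√c̄ = 9.2222 + 3 × √9.2222 = 9.2222 + 3 × 3.0368 = 18.3327

18.333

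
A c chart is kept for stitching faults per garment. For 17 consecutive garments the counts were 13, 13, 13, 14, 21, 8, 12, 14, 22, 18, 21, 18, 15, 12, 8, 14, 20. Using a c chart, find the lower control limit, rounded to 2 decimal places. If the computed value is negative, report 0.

c̄ = (13 + 13 + 13 + 14 + 21 + 8 + 12 + 14 + 22 + 18 + 21 + 18 + 15 + 12 + 8 + 14 + 20) / 17 = 256 / 17 = 15.0588
LCL = c̄ − 3√c̄ = 15.0588 − 3 × 3.8806 = 3.4171

3.42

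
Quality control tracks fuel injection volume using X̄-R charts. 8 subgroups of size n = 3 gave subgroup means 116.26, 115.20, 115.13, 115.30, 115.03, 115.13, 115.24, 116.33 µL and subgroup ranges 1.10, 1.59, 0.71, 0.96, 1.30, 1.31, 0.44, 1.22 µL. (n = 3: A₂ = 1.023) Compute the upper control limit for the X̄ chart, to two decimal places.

116.56

X̄̄ = (116.26 + 115.20 + 115.13 + 115.30 + 115.03 + 115.13 + 115.24 + 116.33) / 8 = 923.6200 / 8 = 115.4525
R̄ = (1.10 + 1.59 + 0.71 + 0.96 + 1.30 + 1.31 + 0.44 + 1.22) / 8 = 8.6300 / 8 = 1.0788
UCL = X̄̄ + A₂·R̄ = 115.4525 + 1.023 × 1.0788 = 116.5561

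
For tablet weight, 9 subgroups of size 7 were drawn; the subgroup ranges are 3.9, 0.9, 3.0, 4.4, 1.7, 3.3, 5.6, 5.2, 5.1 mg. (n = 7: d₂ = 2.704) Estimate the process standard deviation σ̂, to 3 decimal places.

1.360

R̄ = (3.9 + 0.9 + 3.0 + 4.4 + 1.7 + 3.3 + 5.6 + 5.2 + 5.1) / 9 = 3.6778
σ̂ = R̄ / d₂ = 3.6778 / 2.704 = 1.3601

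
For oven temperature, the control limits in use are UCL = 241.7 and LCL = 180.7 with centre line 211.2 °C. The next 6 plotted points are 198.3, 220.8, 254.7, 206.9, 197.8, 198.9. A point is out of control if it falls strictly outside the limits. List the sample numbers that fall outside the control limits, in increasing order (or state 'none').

Compare each point to [180.7, 241.7]: sample 3 = 254.7 > UCL.

3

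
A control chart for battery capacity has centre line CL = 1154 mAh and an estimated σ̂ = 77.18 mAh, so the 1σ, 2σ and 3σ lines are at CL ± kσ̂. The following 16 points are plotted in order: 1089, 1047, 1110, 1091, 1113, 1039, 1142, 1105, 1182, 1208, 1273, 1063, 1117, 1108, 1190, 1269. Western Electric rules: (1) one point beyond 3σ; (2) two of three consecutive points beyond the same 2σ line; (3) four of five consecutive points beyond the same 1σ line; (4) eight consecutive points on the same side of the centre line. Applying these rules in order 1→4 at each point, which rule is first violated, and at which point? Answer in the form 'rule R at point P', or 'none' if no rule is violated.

Zone of each point (C = within 1σ̂, B = 1σ̂–2σ̂, A = 2σ̂–3σ̂, * = beyond 3σ̂; sign = side of CL): 1:-C, 2:-B, 3:-C, 4:-C, 5:-C, 6:-B, 7:-C, 8:-C, 9:+C, 10:+C, 11:+B, 12:-B, 13:-C, 14:-C, 15:+C, 16:+B
Rule 4 (eight consecutive points on the same side of the centre line) is satisfied at point 8.

rule 4 at point 8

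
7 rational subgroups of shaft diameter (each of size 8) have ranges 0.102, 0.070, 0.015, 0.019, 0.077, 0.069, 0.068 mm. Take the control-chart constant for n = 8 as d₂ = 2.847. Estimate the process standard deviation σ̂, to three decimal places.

R̄ = (0.102 + 0.070 + 0.015 + 0.019 + 0.077 + 0.069 + 0.068) / 7 = 0.0600
σ̂ = R̄ / d₂ = 0.0600 / 2.847 = 0.0211

0.021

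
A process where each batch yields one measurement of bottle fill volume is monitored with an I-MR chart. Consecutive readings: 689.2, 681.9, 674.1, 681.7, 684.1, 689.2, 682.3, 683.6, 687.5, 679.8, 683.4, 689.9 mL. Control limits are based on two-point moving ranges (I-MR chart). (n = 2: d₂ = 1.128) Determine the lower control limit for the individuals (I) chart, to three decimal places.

669.361

X̄ = (689.2 + 681.9 + 674.1 + 681.7 + 684.1 + 689.2 + 682.3 + 683.6 + 687.5 + 679.8 + 683.4 + 689.9) / 12 = 683.8917
Moving ranges: 7.3, 7.8, 7.6, 2.4, 5.1, 6.9, 1.3, 3.9, 7.7, 3.6, 6.5; M̄R̄ = 60.1000 / 11 = 5.4636
LCL = X̄ − 3·M̄R̄/d₂ = 683.8917 − 3 × 5.4636 / 1.128 = 669.3607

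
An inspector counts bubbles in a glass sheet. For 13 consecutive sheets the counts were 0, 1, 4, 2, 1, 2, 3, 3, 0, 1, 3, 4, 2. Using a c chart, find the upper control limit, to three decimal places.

c̄ = (0 + 1 + 4 + 2 + 1 + 2 + 3 + 3 + 0 + 1 + 3 + 4 + 2) / 13 = 26 / 13 = 2.0000
UCL = c̄ + 3√c̄ = 2.0000 + 3 × √2.0000 = 2.0000 + 3 × 1.4142 = 6.2426

6.243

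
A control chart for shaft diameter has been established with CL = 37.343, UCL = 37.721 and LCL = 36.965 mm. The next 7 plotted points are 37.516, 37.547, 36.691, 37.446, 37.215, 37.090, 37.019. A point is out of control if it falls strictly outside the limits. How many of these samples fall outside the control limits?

Compare each point to [36.965, 37.721]: sample 3 = 36.691 < LCL.

1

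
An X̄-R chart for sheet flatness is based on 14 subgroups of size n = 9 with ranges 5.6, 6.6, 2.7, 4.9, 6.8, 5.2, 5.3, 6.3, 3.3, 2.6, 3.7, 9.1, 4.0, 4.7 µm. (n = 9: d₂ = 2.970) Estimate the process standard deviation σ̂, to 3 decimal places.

1.703

R̄ = (5.6 + 6.6 + 2.7 + 4.9 + 6.8 + 5.2 + 5.3 + 6.3 + 3.3 + 2.6 + 3.7 + 9.1 + 4.0 + 4.7) / 14 = 5.0571
σ̂ = R̄ / d₂ = 5.0571 / 2.970 = 1.7027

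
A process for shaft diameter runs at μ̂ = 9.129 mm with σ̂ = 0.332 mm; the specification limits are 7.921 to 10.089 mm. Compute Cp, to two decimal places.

1.09

Cp = (USL − LSL) / (6σ̂) = (10.089 − 7.921) / (6 × 0.332) = 2.1680 / 1.9920 = 1.0884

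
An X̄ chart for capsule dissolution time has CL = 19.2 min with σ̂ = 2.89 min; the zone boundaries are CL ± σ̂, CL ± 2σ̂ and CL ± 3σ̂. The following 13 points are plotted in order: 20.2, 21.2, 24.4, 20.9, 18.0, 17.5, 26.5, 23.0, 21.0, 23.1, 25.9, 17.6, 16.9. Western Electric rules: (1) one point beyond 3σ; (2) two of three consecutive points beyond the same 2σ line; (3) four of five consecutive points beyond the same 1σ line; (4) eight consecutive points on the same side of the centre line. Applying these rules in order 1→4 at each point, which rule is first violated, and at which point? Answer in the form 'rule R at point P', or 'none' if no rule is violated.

Zone of each point (C = within 1σ̂, B = 1σ̂–2σ̂, A = 2σ̂–3σ̂, * = beyond 3σ̂; sign = side of CL): 1:+C, 2:+C, 3:+B, 4:+C, 5:-C, 6:-C, 7:+A, 8:+B, 9:+C, 10:+B, 11:+A, 12:-C, 13:-C
Rule 3 (four of five consecutive points beyond the same 1σ limit) is satisfied at point 11.

rule 3 at point 11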